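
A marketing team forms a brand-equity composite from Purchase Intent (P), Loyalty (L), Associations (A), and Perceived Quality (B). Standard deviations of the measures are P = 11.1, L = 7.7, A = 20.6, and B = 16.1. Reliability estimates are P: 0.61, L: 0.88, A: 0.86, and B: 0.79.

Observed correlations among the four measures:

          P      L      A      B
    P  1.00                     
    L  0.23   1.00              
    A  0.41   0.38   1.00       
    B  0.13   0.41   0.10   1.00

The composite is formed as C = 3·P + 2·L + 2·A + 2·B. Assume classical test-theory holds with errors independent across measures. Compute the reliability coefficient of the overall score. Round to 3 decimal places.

0.867

Var(C) = 3²·11.1² + 2²·7.7² + 2²·20.6² + 2²·16.1² + 2·[6·11.1·7.7·0.23 + 6·11.1·20.6·0.41 + 6·11.1·16.1·0.13 + 4·7.7·20.6·0.38 + 4·7.7·16.1·0.41 + 4·20.6·16.1·0.10] = 4080.33 + 2793.85 = 6874.18.
Because errors are independent across components, Cov(Tᵢ,Tⱼ) = Cov(Xᵢ,Xⱼ); the off-diagonal part of the true-score variance is the same as above.
True-score variance = [3²·11.1²·0.61 + 2²·7.7²·0.88 + 2²·20.6²·0.86 + 2²·16.1²·0.79] + 2793.85 = 3164.03 + 2793.85 = 5957.87.
Reliability = 5957.87 / 6874.18 = 0.867.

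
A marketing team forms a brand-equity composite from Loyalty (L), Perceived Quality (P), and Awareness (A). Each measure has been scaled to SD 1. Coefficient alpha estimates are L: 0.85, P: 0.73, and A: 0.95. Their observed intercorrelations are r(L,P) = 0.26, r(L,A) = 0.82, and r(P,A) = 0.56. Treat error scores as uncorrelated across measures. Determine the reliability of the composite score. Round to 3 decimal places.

0.925

Var(L+P+A) = 3 + 2·[0.26 + 0.82 + 0.56] = 3 + 3.28 = 6.28.
Because errors are independent across components, Cov(Tᵢ,Tⱼ) = Cov(Xᵢ,Xⱼ); the off-diagonal part of the true-score variance is the same as above.
True-score variance = [0.85 + 0.73 + 0.95] + 3.28 = 2.53 + 3.28 = 5.81.
Reliability = 5.81 / 6.28 = 0.925.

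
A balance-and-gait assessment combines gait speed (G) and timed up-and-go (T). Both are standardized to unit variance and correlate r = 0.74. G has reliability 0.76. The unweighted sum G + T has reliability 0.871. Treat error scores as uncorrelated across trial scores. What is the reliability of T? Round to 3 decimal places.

0.791

Var(G+T) = 2 + 2·0.74 = 3.480.
True-score variance = ρ_G + ρ_T + 2·0.74, so 0.871 = (0.76 + ρ_T + 1.48) / 3.480.
ρ_T = 0.871·3.480 − 0.76 − 1.48 = 0.791.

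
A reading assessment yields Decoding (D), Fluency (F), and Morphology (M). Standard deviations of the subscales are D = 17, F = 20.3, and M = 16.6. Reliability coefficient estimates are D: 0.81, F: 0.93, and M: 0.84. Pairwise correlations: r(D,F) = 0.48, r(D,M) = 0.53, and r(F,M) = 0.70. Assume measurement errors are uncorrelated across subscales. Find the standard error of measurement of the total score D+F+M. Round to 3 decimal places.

11.307

Var(total) = 976.65 + 1102.2 = 2078.85.
True-score variance = 848.804 + 1102.2 = 1951, so reliability = 0.9385.
Error variance = 2078.85 − 1951 = 127.846; SEM = √127.846 = 11.307.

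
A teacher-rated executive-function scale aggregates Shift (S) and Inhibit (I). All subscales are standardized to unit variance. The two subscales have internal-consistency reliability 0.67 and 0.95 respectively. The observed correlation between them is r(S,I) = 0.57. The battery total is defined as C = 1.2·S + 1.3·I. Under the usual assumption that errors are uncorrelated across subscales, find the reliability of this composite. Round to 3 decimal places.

0.886

Var(C) = 1.2² + 1.3² + 2·[1.56·0.57] = 3.13 + 1.7784 = 4.9084.
Because errors are independent across components, Cov(Tᵢ,Tⱼ) = Cov(Xᵢ,Xⱼ); the off-diagonal part of the true-score variance is the same as above.
True-score variance = [1.2²·0.67 + 1.3²·0.95] + 1.7784 = 2.5703 + 1.7784 = 4.3487.
Reliability = 4.3487 / 4.9084 = 0.886.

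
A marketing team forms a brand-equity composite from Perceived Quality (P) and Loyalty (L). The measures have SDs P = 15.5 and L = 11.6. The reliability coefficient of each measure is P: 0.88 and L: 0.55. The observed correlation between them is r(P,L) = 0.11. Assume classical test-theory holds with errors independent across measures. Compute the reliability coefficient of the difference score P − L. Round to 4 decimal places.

Var(P−L) = 15.5² + 11.6² − 2·15.5·11.6·0.11 = 374.81 − 39.556 = 335.254.
With uncorrelated errors the cross-covariances are all true-score covariance, so they carry over unchanged; only the diagonal terms shrink to ρᵢσᵢ².
True-score variance = [15.5²·0.88 + 11.6²·0.55] − 39.556 = 285.428 − 39.556 = 245.872.
Reliability = 245.872 / 335.254 = 0.7334.

0.7334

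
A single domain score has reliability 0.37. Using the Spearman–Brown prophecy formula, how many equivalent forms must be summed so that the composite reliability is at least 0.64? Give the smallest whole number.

k ≥ ρ*(1−ρ₁)/(ρ₁(1−ρ*)) = 0.64·0.63 / (0.37·0.36) = 3.027.
Smallest integer k = 4.

4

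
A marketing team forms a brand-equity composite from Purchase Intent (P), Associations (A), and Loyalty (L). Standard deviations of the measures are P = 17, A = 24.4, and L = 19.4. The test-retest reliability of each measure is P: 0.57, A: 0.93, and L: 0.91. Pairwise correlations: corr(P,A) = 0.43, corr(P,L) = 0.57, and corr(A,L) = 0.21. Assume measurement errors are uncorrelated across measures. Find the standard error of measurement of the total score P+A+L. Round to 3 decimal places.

Var(total) = 1260.72 + 931.511 = 2192.23.
True-score variance = 1060.9 + 931.511 = 1992.41, so reliability = 0.9089.
Error variance = 2192.23 − 1992.41 = 199.818; SEM = √199.818 = 14.136.

14.136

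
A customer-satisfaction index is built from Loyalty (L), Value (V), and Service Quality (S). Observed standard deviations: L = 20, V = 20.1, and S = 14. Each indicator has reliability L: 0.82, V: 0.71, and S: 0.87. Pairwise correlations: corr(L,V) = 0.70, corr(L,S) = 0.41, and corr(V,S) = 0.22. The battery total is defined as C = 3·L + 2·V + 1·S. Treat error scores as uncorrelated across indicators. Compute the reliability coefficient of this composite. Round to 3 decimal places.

0.883

Var(C) = 3²·20² + 2²·20.1² + 14² + 2·[6·20·20.1·0.70 + 3·20·14·0.41 + 2·20.1·14·0.22] = 5412.04 + 4313.23 = 9725.27.
Because errors are independent across components, Cov(Tᵢ,Tⱼ) = Cov(Xᵢ,Xⱼ); the off-diagonal part of the true-score variance is the same as above.
True-score variance = [3²·20²·0.82 + 2²·20.1²·0.71 + 14²·0.87] + 4313.23 = 4269.91 + 4313.23 = 8583.14.
Reliability = 8583.14 / 9725.27 = 0.883.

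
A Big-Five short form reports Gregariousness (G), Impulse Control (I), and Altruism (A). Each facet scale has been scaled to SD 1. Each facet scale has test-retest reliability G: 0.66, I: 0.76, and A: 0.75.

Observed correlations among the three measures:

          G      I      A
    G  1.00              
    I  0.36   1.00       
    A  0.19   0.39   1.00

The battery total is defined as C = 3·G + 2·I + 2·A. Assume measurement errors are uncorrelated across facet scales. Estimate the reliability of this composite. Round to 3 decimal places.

Var(C) = 3² + 2² + 2² + 2·[6·0.36 + 6·0.19 + 4·0.39] = 17 + 9.72 = 26.72.
Because errors are independent across components, Cov(Tᵢ,Tⱼ) = Cov(Xᵢ,Xⱼ); the off-diagonal part of the true-score variance is the same as above.
True-score variance = [3²·0.66 + 2²·0.76 + 2²·0.75] + 9.72 = 11.98 + 9.72 = 21.7.
Reliability = 21.7 / 26.72 = 0.812.

0.812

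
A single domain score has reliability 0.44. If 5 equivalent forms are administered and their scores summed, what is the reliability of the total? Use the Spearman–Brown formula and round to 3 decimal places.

0.797

ρ_k = kρ / (1 + (k−1)ρ) = 5·0.44 / (1 + 4·0.44) = 2.200 / 2.760 = 0.797.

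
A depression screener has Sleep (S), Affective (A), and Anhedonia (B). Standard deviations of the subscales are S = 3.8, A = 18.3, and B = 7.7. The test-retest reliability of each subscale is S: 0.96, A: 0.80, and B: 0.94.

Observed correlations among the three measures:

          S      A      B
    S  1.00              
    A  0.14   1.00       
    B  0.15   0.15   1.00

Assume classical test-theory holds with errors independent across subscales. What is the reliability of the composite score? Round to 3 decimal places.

Var(S+A+B) = 3.8² + 18.3² + 7.7² + 2·[3.8·18.3·0.14 + 3.8·7.7·0.15 + 18.3·7.7·0.15] = 408.62 + 70.5222 = 479.142.
Under uncorrelated errors the observed covariances equal the true-score covariances, so only the own-variance terms attenuate.
True-score variance = [3.8²·0.96 + 18.3²·0.80 + 7.7²·0.94] + 70.5222 = 337.507 + 70.5222 = 408.029.
Reliability = 408.029 / 479.142 = 0.852.

0.852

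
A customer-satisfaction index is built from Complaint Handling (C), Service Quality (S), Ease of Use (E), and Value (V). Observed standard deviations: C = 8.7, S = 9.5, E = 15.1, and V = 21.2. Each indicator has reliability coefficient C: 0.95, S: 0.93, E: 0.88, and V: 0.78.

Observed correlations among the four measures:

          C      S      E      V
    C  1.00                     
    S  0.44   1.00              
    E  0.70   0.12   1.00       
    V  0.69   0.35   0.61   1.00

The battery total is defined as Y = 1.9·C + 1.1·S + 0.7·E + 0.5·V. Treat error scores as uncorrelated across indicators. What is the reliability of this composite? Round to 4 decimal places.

Var(Y) = 1.9²·8.7² + 1.1²·9.5² + 0.7²·15.1² + 0.5²·21.2² + 2·[2.09·8.7·9.5·0.44 + 1.33·8.7·15.1·0.70 + 0.95·8.7·21.2·0.69 + 0.77·9.5·15.1·0.12 + 0.55·9.5·21.2·0.35 + 0.35·15.1·21.2·0.61] = 606.528 + 879.161 = 1485.69.
Under uncorrelated errors the observed covariances equal the true-score covariances, so only the own-variance terms attenuate.
True-score variance = [1.9²·8.7²·0.95 + 1.1²·9.5²·0.93 + 0.7²·15.1²·0.88 + 0.5²·21.2²·0.78] + 879.161 = 547.096 + 879.161 = 1426.26.
Reliability = 1426.26 / 1485.69 = 0.9600.

0.9600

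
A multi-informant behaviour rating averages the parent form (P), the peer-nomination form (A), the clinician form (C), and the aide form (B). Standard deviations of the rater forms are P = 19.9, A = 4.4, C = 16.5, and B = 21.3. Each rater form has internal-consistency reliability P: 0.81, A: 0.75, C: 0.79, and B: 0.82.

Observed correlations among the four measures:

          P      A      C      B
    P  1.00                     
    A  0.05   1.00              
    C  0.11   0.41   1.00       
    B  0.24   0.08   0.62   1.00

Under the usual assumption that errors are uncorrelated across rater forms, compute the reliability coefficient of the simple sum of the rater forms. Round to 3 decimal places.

Var(P+A+C+B) = 19.9² + 4.4² + 16.5² + 21.3² + 2·[19.9·4.4·0.05 + 19.9·16.5·0.11 + 19.9·21.3·0.24 + 4.4·16.5·0.41 + 4.4·21.3·0.08 + 16.5·21.3·0.62] = 1141.31 + 794.776 = 1936.09.
Under uncorrelated errors the observed covariances equal the true-score covariances, so only the own-variance terms attenuate.
True-score variance = [19.9²·0.81 + 4.4²·0.75 + 16.5²·0.79 + 21.3²·0.82] + 794.776 = 922.391 + 794.776 = 1717.17.
Reliability = 1717.17 / 1936.09 = 0.887.

0.887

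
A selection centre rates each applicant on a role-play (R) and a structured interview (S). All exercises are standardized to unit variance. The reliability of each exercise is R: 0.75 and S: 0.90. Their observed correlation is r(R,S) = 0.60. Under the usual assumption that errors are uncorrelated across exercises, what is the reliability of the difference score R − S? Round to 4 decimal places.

Var(R−S) = 1 + 1 − 2·0.60 = 2 − 1.2 = 0.8.
With uncorrelated errors the cross-covariances are all true-score covariance, so they carry over unchanged; only the diagonal terms shrink to ρᵢσᵢ².
True-score variance = [0.75 + 0.90] − 1.2 = 1.65 − 1.2 = 0.45.
Reliability = 0.45 / 0.8 = 0.5625.

0.5625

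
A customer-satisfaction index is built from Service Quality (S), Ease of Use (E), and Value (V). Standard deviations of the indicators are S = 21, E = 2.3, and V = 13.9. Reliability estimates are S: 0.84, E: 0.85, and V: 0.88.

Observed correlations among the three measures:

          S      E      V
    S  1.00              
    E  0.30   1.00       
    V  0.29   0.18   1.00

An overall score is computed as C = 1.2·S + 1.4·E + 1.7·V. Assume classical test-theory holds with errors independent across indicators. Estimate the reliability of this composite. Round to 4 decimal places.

Var(C) = 1.2²·21² + 1.4²·2.3² + 1.7²·13.9² + 2·[1.68·21·2.3·0.30 + 2.04·21·13.9·0.29 + 2.38·2.3·13.9·0.18] = 1203.79 + 421.454 = 1625.24.
Because errors are independent across components, Cov(Tᵢ,Tⱼ) = Cov(Xᵢ,Xⱼ); the off-diagonal part of the true-score variance is the same as above.
True-score variance = [1.2²·21²·0.84 + 1.4²·2.3²·0.85 + 1.7²·13.9²·0.88] + 421.454 = 1033.62 + 421.454 = 1455.07.
Reliability = 1455.07 / 1625.24 = 0.8953.

0.8953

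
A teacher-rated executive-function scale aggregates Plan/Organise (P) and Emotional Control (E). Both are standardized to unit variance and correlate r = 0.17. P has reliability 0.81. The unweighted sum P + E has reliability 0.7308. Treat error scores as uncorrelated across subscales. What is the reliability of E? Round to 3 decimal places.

Var(P+E) = 2 + 2·0.17 = 2.340.
True-score variance = ρ_P + ρ_E + 2·0.17, so 0.7308 = (0.81 + ρ_E + 0.34) / 2.340.
ρ_E = 0.7308·2.340 − 0.81 − 0.34 = 0.560.

0.560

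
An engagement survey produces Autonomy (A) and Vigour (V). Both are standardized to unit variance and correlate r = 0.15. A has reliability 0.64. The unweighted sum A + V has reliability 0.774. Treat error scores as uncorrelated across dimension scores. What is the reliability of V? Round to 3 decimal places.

Var(A+V) = 2 + 2·0.15 = 2.300.
True-score variance = ρ_A + ρ_V + 2·0.15, so 0.774 = (0.64 + ρ_V + 0.30) / 2.300.
ρ_V = 0.774·2.300 − 0.64 − 0.30 = 0.840.

0.840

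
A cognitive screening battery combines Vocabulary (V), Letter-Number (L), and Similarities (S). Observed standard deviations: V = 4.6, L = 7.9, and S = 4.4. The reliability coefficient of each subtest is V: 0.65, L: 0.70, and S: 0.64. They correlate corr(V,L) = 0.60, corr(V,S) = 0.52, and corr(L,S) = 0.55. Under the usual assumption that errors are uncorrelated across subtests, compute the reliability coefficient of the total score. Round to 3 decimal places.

0.839

Var(V+L+S) = 4.6² + 7.9² + 4.4² + 2·[4.6·7.9·0.60 + 4.6·4.4·0.52 + 7.9·4.4·0.55] = 102.93 + 102.894 = 205.824.
Under uncorrelated errors the observed covariances equal the true-score covariances, so only the own-variance terms attenuate.
True-score variance = [4.6²·0.65 + 7.9²·0.70 + 4.4²·0.64] + 102.894 = 69.8314 + 102.894 = 172.725.
Reliability = 172.725 / 205.824 = 0.839.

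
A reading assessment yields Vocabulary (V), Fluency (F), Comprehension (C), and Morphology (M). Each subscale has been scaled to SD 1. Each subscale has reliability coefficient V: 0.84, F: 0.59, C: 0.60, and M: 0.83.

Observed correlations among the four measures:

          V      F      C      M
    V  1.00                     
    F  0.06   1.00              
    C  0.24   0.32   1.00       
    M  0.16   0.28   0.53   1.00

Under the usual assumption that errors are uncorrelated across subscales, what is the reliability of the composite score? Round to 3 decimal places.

0.841

Var(V+F+C+M) = 4 + 2·[0.06 + 0.24 + 0.16 + 0.32 + 0.28 + 0.53] = 4 + 3.18 = 7.18.
With uncorrelated errors the cross-covariances are all true-score covariance, so they carry over unchanged; only the diagonal terms shrink to ρᵢσᵢ².
True-score variance = [0.84 + 0.59 + 0.60 + 0.83] + 3.18 = 2.86 + 3.18 = 6.04.
Reliability = 6.04 / 7.18 = 0.841.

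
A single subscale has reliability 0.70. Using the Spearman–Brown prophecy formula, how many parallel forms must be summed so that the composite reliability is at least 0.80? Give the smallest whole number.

2

k ≥ ρ*(1−ρ₁)/(ρ₁(1−ρ*)) = 0.80·0.30 / (0.70·0.20) = 1.714.
Smallest integer k = 2.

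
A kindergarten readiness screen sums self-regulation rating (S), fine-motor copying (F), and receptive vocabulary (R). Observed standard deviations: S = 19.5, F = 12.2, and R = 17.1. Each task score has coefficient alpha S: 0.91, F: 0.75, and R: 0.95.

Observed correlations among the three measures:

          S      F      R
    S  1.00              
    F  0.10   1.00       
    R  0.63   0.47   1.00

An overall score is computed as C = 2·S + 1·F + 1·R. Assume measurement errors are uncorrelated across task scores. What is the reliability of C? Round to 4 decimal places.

0.9390

Var(C) = 2²·19.5² + 12.2² + 17.1² + 2·[2·19.5·12.2·0.10 + 2·19.5·17.1·0.63 + 12.2·17.1·0.47] = 1962.25 + 1131.56 = 3093.81.
With uncorrelated errors the cross-covariances are all true-score covariance, so they carry over unchanged; only the diagonal terms shrink to ρᵢσᵢ².
True-score variance = [2²·19.5²·0.91 + 12.2²·0.75 + 17.1²·0.95] + 1131.56 = 1773.53 + 1131.56 = 2905.09.
Reliability = 2905.09 / 3093.81 = 0.9390.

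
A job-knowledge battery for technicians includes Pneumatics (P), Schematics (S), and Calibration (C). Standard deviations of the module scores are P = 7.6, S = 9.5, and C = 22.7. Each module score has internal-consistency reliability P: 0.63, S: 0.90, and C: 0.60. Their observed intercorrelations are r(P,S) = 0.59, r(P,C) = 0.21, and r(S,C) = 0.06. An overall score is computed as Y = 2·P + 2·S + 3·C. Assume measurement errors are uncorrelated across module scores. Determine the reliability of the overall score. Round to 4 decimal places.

Var(Y) = 2²·7.6² + 2²·9.5² + 3²·22.7² + 2·[4·7.6·9.5·0.59 + 6·7.6·22.7·0.21 + 6·9.5·22.7·0.06] = 5229.65 + 930.802 = 6160.45.
Because errors are independent across components, Cov(Tᵢ,Tⱼ) = Cov(Xᵢ,Xⱼ); the off-diagonal part of the true-score variance is the same as above.
True-score variance = [2²·7.6²·0.63 + 2²·9.5²·0.90 + 3²·22.7²·0.60] + 930.802 = 3253.02 + 930.802 = 4183.82.
Reliability = 4183.82 / 6160.45 = 0.6791.

0.6791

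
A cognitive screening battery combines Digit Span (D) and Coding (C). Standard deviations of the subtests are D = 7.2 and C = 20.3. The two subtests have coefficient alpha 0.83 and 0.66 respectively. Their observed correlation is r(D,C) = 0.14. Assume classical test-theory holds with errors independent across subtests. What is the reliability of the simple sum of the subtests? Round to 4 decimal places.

Var(D+C) = 7.2² + 20.3² + 2·[7.2·20.3·0.14] = 463.93 + 40.9248 = 504.855.
Under uncorrelated errors the observed covariances equal the true-score covariances, so only the own-variance terms attenuate.
True-score variance = [7.2²·0.83 + 20.3²·0.66] + 40.9248 = 315.007 + 40.9248 = 355.931.
Reliability = 355.931 / 504.855 = 0.7050.

0.7050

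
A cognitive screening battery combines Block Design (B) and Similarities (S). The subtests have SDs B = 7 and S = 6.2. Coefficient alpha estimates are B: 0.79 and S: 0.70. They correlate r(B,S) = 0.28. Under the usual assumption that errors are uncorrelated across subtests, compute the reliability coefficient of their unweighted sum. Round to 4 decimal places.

Var(B+S) = 7² + 6.2² + 2·[7·6.2·0.28] = 87.44 + 24.304 = 111.744.
Because errors are independent across components, Cov(Tᵢ,Tⱼ) = Cov(Xᵢ,Xⱼ); the off-diagonal part of the true-score variance is the same as above.
True-score variance = [7²·0.79 + 6.2²·0.70] + 24.304 = 65.618 + 24.304 = 89.922.
Reliability = 89.922 / 111.744 = 0.8047.

0.8047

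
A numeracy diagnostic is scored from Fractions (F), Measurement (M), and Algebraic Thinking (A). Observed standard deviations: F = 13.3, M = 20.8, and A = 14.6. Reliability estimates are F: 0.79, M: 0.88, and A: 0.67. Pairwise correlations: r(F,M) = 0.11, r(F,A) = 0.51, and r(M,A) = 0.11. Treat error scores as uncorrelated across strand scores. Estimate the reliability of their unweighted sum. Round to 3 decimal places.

0.861

Var(F+M+A) = 13.3² + 20.8² + 14.6² + 2·[13.3·20.8·0.11 + 13.3·14.6·0.51 + 20.8·14.6·0.11] = 822.69 + 325.734 = 1148.42.
With uncorrelated errors the cross-covariances are all true-score covariance, so they carry over unchanged; only the diagonal terms shrink to ρᵢσᵢ².
True-score variance = [13.3²·0.79 + 20.8²·0.88 + 14.6²·0.67] + 325.734 = 663.284 + 325.734 = 989.017.
Reliability = 989.017 / 1148.42 = 0.861.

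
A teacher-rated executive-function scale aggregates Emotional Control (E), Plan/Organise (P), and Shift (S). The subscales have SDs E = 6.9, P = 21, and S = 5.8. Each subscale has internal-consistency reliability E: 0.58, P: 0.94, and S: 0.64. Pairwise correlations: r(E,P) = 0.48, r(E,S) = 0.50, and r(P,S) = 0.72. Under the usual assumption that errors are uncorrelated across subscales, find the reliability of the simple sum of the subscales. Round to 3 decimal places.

0.933

Var(E+P+S) = 6.9² + 21² + 5.8² + 2·[6.9·21·0.48 + 6.9·5.8·0.50 + 21·5.8·0.72] = 522.25 + 354.516 = 876.766.
Because errors are independent across components, Cov(Tᵢ,Tⱼ) = Cov(Xᵢ,Xⱼ); the off-diagonal part of the true-score variance is the same as above.
True-score variance = [6.9²·0.58 + 21²·0.94 + 5.8²·0.64] + 354.516 = 463.683 + 354.516 = 818.199.
Reliability = 818.199 / 876.766 = 0.933.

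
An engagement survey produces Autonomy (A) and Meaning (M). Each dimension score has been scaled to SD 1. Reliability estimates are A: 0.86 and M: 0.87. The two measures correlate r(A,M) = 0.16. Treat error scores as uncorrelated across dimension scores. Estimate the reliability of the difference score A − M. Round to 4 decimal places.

Var(A−M) = 1 + 1 − 2·0.16 = 2 − 0.32 = 1.68.
Under uncorrelated errors the observed covariances equal the true-score covariances, so only the own-variance terms attenuate.
True-score variance = [0.86 + 0.87] − 0.32 = 1.73 − 0.32 = 1.41.
Reliability = 1.41 / 1.68 = 0.8393.

0.8393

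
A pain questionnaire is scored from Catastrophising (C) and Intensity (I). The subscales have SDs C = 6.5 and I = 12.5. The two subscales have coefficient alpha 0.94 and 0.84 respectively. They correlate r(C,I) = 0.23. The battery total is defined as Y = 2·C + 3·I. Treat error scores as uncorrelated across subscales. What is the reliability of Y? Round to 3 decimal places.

0.869

Var(Y) = 2²·6.5² + 3²·12.5² + 2·[6·6.5·12.5·0.23] = 1575.25 + 224.25 = 1799.5.
Because errors are independent across components, Cov(Tᵢ,Tⱼ) = Cov(Xᵢ,Xⱼ); the off-diagonal part of the true-score variance is the same as above.
True-score variance = [2²·6.5²·0.94 + 3²·12.5²·0.84] + 224.25 = 1340.11 + 224.25 = 1564.36.
Reliability = 1564.36 / 1799.5 = 0.869.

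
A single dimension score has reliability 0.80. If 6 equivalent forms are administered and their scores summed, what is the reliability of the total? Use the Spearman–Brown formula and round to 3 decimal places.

ρ_k = kρ / (1 + (k−1)ρ) = 6·0.80 / (1 + 5·0.80) = 4.800 / 5.000 = 0.960.

0.960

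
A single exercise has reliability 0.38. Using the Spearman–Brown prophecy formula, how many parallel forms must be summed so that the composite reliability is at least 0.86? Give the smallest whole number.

11

k ≥ ρ*(1−ρ₁)/(ρ₁(1−ρ*)) = 0.86·0.62 / (0.38·0.14) = 10.023.
Smallest integer k = 11.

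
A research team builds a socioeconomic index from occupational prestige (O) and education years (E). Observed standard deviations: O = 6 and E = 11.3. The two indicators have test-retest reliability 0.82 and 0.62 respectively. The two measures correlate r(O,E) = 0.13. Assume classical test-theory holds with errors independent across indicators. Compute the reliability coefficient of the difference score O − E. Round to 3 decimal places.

0.623

Var(O−E) = 6² + 11.3² − 2·6·11.3·0.13 = 163.69 − 17.628 = 146.062.
With uncorrelated errors the cross-covariances are all true-score covariance, so they carry over unchanged; only the diagonal terms shrink to ρᵢσᵢ².
True-score variance = [6²·0.82 + 11.3²·0.62] − 17.628 = 108.688 − 17.628 = 91.0598.
Reliability = 91.0598 / 146.062 = 0.623.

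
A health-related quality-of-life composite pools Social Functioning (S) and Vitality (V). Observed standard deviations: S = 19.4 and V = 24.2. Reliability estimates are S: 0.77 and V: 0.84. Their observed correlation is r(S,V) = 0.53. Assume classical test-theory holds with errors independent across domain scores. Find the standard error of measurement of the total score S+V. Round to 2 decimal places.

13.43

Var(total) = 962 + 497.649 = 1459.65.
True-score variance = 781.735 + 497.649 = 1279.38, so reliability = 0.8765.
Error variance = 1459.65 − 1279.38 = 180.265; SEM = √180.265 = 13.43.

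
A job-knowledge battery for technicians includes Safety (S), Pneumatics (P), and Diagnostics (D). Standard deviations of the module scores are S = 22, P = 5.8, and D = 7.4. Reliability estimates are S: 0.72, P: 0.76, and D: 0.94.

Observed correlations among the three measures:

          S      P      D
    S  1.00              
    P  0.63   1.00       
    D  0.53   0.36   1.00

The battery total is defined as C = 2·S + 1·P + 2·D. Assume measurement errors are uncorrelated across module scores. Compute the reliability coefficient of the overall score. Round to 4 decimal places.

0.8273

Var(C) = 2²·22² + 5.8² + 2²·7.4² + 2·[2·22·5.8·0.63 + 4·22·7.4·0.53 + 2·5.8·7.4·0.36] = 2188.68 + 1073.63 = 3262.31.
With uncorrelated errors the cross-covariances are all true-score covariance, so they carry over unchanged; only the diagonal terms shrink to ρᵢσᵢ².
True-score variance = [2²·22²·0.72 + 5.8²·0.76 + 2²·7.4²·0.94] + 1073.63 = 1625.38 + 1073.63 = 2699.01.
Reliability = 2699.01 / 3262.31 = 0.8273.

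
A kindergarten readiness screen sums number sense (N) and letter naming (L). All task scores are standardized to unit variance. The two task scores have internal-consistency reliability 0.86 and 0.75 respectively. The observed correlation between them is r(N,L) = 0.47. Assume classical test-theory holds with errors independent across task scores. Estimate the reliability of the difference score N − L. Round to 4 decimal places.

0.6321

Var(N−L) = 1 + 1 − 2·0.47 = 2 − 0.94 = 1.06.
Under uncorrelated errors the observed covariances equal the true-score covariances, so only the own-variance terms attenuate.
True-score variance = [0.86 + 0.75] − 0.94 = 1.61 − 0.94 = 0.67.
Reliability = 0.67 / 1.06 = 0.6321.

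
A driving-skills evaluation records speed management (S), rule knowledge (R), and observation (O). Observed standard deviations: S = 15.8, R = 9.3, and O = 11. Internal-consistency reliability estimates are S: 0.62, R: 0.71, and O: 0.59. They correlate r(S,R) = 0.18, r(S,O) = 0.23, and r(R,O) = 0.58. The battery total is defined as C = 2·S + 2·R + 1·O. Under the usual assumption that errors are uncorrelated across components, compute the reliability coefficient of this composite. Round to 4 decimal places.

Var(C) = 2²·15.8² + 2²·9.3² + 11² + 2·[4·15.8·9.3·0.18 + 2·15.8·11·0.23 + 2·9.3·11·0.58] = 1465.52 + 608.826 = 2074.35.
Because errors are independent across components, Cov(Tᵢ,Tⱼ) = Cov(Xᵢ,Xⱼ); the off-diagonal part of the true-score variance is the same as above.
True-score variance = [2²·15.8²·0.62 + 2²·9.3²·0.71 + 11²·0.59] + 608.826 = 936.129 + 608.826 = 1544.95.
Reliability = 1544.95 / 2074.35 = 0.7448.

0.7448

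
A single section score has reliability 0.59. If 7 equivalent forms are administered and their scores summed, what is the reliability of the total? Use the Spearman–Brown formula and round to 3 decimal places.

0.910

ρ_k = kρ / (1 + (k−1)ρ) = 7·0.59 / (1 + 6·0.59) = 4.130 / 4.540 = 0.910.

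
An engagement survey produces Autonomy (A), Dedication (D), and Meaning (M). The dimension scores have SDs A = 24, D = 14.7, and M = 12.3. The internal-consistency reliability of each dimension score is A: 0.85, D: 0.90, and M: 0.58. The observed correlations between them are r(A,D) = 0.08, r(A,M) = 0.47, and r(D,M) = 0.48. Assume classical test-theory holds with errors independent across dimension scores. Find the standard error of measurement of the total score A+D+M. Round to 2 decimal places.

Var(total) = 943.38 + 507.514 = 1450.89.
True-score variance = 771.829 + 507.514 = 1279.34, so reliability = 0.8818.
Error variance = 1450.89 − 1279.34 = 171.551; SEM = √171.551 = 13.10.

13.10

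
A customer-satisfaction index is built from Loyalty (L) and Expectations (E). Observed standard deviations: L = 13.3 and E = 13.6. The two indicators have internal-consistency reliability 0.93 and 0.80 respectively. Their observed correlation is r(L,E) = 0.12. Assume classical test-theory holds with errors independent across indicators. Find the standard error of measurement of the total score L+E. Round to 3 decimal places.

Var(total) = 361.85 + 43.4112 = 405.261.
True-score variance = 312.476 + 43.4112 = 355.887, so reliability = 0.8782.
Error variance = 405.261 − 355.887 = 49.3743; SEM = √49.3743 = 7.027.

7.027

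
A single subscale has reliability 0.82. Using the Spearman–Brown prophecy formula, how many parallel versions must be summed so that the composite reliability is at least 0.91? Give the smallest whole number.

k ≥ ρ*(1−ρ₁)/(ρ₁(1−ρ*)) = 0.91·0.18 / (0.82·0.09) = 2.220.
Smallest integer k = 3.

3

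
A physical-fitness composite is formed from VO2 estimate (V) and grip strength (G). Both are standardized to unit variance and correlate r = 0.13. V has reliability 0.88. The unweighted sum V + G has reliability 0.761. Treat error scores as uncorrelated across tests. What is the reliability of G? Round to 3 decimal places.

0.580

Var(V+G) = 2 + 2·0.13 = 2.260.
True-score variance = ρ_V + ρ_G + 2·0.13, so 0.761 = (0.88 + ρ_G + 0.26) / 2.260.
ρ_G = 0.761·2.260 − 0.88 − 0.26 = 0.580.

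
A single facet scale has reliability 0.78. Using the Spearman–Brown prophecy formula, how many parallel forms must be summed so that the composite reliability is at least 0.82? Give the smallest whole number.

2

k ≥ ρ*(1−ρ₁)/(ρ₁(1−ρ*)) = 0.82·0.22 / (0.78·0.18) = 1.285.
Smallest integer k = 2.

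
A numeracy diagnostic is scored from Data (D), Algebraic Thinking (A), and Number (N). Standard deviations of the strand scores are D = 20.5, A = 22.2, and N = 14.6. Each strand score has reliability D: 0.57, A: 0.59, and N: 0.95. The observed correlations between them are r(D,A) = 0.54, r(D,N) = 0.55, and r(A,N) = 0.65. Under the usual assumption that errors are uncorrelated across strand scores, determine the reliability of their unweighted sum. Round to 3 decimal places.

0.834

Var(D+A+N) = 20.5² + 22.2² + 14.6² + 2·[20.5·22.2·0.54 + 20.5·14.6·0.55 + 22.2·14.6·0.65] = 1126.25 + 1242.09 = 2368.34.
Because errors are independent across components, Cov(Tᵢ,Tⱼ) = Cov(Xᵢ,Xⱼ); the off-diagonal part of the true-score variance is the same as above.
True-score variance = [20.5²·0.57 + 22.2²·0.59 + 14.6²·0.95] + 1242.09 = 732.82 + 1242.09 = 1974.91.
Reliability = 1974.91 / 2368.34 = 0.834.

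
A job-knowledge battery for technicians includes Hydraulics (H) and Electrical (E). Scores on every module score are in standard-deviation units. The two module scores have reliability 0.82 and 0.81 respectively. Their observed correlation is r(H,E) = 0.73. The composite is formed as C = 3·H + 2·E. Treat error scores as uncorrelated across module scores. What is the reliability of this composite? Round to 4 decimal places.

0.8906

Var(C) = 3² + 2² + 2·[6·0.73] = 13 + 8.76 = 21.76.
Under uncorrelated errors the observed covariances equal the true-score covariances, so only the own-variance terms attenuate.
True-score variance = [3²·0.82 + 2²·0.81] + 8.76 = 10.62 + 8.76 = 19.38.
Reliability = 19.38 / 21.76 = 0.8906.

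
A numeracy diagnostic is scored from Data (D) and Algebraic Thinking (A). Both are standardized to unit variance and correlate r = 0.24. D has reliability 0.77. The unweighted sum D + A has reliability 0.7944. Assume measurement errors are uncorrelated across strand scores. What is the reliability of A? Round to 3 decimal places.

0.720

Var(D+A) = 2 + 2·0.24 = 2.480.
True-score variance = ρ_D + ρ_A + 2·0.24, so 0.7944 = (0.77 + ρ_A + 0.48) / 2.480.
ρ_A = 0.7944·2.480 − 0.77 − 0.48 = 0.720.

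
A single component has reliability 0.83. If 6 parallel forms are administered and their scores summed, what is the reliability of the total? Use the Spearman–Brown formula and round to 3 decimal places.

ρ_k = kρ / (1 + (k−1)ρ) = 6·0.83 / (1 + 5·0.83) = 4.980 / 5.150 = 0.967.

0.967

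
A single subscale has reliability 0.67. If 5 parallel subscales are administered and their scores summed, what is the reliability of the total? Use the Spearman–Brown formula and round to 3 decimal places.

0.910

ρ_k = kρ / (1 + (k−1)ρ) = 5·0.67 / (1 + 4·0.67) = 3.350 / 3.680 = 0.910.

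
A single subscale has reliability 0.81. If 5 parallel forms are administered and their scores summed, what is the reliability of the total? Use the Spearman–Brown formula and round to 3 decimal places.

ρ_k = kρ / (1 + (k−1)ρ) = 5·0.81 / (1 + 4·0.81) = 4.050 / 4.240 = 0.955.

0.955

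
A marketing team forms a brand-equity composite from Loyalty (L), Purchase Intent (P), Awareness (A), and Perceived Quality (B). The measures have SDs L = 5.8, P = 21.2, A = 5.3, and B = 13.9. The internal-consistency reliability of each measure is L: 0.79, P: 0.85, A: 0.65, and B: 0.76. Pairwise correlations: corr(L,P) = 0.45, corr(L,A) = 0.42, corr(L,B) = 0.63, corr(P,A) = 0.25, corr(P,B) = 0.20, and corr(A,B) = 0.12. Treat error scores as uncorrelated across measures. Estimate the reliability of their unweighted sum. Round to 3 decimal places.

0.885

Var(L+P+A+B) = 5.8² + 21.2² + 5.3² + 13.9² + 2·[5.8·21.2·0.45 + 5.8·5.3·0.42 + 5.8·13.9·0.63 + 21.2·5.3·0.25 + 21.2·13.9·0.20 + 5.3·13.9·0.12] = 704.38 + 429.8 = 1134.18.
With uncorrelated errors the cross-covariances are all true-score covariance, so they carry over unchanged; only the diagonal terms shrink to ρᵢσᵢ².
True-score variance = [5.8²·0.79 + 21.2²·0.85 + 5.3²·0.65 + 13.9²·0.76] + 429.8 = 573.698 + 429.8 = 1003.5.
Reliability = 1003.5 / 1134.18 = 0.885.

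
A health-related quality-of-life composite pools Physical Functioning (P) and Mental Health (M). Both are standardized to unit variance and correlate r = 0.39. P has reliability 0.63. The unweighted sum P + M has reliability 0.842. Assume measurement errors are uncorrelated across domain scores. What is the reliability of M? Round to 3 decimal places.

0.931

Var(P+M) = 2 + 2·0.39 = 2.780.
True-score variance = ρ_P + ρ_M + 2·0.39, so 0.842 = (0.63 + ρ_M + 0.78) / 2.780.
ρ_M = 0.842·2.780 − 0.63 − 0.78 = 0.931.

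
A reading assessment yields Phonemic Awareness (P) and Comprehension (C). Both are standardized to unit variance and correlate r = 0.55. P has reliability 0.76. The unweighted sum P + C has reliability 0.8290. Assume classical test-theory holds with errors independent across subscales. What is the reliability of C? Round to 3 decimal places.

0.710

Var(P+C) = 2 + 2·0.55 = 3.100.
True-score variance = ρ_P + ρ_C + 2·0.55, so 0.8290 = (0.76 + ρ_C + 1.10) / 3.100.
ρ_C = 0.8290·3.100 − 0.76 − 1.10 = 0.710.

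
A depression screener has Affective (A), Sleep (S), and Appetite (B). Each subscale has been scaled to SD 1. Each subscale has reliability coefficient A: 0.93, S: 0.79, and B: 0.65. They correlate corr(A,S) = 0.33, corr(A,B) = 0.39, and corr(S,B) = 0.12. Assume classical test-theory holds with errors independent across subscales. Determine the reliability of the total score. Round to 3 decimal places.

0.865

Var(A+S+B) = 3 + 2·[0.33 + 0.39 + 0.12] = 3 + 1.68 = 4.68.
Under uncorrelated errors the observed covariances equal the true-score covariances, so only the own-variance terms attenuate.
True-score variance = [0.93 + 0.79 + 0.65] + 1.68 = 2.37 + 1.68 = 4.05.
Reliability = 4.05 / 4.68 = 0.865.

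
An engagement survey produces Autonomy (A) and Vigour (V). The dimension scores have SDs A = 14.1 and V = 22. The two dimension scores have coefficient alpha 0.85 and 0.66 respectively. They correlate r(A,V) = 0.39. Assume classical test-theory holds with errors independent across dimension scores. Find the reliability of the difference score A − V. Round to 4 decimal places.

Var(A−V) = 14.1² + 22² − 2·14.1·22·0.39 = 682.81 − 241.956 = 440.854.
With uncorrelated errors the cross-covariances are all true-score covariance, so they carry over unchanged; only the diagonal terms shrink to ρᵢσᵢ².
True-score variance = [14.1²·0.85 + 22²·0.66] − 241.956 = 488.428 − 241.956 = 246.472.
Reliability = 246.472 / 440.854 = 0.5591.

0.5591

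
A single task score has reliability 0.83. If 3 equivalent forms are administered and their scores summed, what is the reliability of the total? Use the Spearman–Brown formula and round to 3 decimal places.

ρ_k = kρ / (1 + (k−1)ρ) = 3·0.83 / (1 + 2·0.83) = 2.490 / 2.660 = 0.936.

0.936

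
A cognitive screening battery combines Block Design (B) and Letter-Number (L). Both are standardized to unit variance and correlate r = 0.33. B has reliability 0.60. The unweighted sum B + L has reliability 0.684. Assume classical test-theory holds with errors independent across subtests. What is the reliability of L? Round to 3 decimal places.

0.559

Var(B+L) = 2 + 2·0.33 = 2.660.
True-score variance = ρ_B + ρ_L + 2·0.33, so 0.684 = (0.60 + ρ_L + 0.66) / 2.660.
ρ_L = 0.684·2.660 − 0.60 − 0.66 = 0.559.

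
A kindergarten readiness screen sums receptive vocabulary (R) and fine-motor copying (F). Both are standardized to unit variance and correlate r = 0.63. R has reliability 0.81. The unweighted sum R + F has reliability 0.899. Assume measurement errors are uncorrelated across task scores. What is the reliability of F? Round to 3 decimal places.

0.861

Var(R+F) = 2 + 2·0.63 = 3.260.
True-score variance = ρ_R + ρ_F + 2·0.63, so 0.899 = (0.81 + ρ_F + 1.26) / 3.260.
ρ_F = 0.899·3.260 − 0.81 − 1.26 = 0.861.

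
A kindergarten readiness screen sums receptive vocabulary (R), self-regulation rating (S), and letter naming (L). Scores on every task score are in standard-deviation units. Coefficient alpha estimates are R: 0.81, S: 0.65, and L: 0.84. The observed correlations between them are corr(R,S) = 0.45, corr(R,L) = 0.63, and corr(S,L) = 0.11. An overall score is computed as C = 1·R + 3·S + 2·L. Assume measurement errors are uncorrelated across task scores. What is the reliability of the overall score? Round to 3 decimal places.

Var(C) = 1 + 3² + 2² + 2·[3·0.45 + 2·0.63 + 6·0.11] = 14 + 6.54 = 20.54.
Because errors are independent across components, Cov(Tᵢ,Tⱼ) = Cov(Xᵢ,Xⱼ); the off-diagonal part of the true-score variance is the same as above.
True-score variance = [0.81 + 3²·0.65 + 2²·0.84] + 6.54 = 10.02 + 6.54 = 16.56.
Reliability = 16.56 / 20.54 = 0.806.

0.806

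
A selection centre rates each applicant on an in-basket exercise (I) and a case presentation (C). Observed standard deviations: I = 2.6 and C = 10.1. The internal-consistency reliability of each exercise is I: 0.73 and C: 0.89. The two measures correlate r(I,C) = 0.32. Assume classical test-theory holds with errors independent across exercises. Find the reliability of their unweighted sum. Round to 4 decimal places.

Var(I+C) = 2.6² + 10.1² + 2·[2.6·10.1·0.32] = 108.77 + 16.8064 = 125.576.
Under uncorrelated errors the observed covariances equal the true-score covariances, so only the own-variance terms attenuate.
True-score variance = [2.6²·0.73 + 10.1²·0.89] + 16.8064 = 95.7237 + 16.8064 = 112.53.
Reliability = 112.53 / 125.576 = 0.8961.

0.8961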